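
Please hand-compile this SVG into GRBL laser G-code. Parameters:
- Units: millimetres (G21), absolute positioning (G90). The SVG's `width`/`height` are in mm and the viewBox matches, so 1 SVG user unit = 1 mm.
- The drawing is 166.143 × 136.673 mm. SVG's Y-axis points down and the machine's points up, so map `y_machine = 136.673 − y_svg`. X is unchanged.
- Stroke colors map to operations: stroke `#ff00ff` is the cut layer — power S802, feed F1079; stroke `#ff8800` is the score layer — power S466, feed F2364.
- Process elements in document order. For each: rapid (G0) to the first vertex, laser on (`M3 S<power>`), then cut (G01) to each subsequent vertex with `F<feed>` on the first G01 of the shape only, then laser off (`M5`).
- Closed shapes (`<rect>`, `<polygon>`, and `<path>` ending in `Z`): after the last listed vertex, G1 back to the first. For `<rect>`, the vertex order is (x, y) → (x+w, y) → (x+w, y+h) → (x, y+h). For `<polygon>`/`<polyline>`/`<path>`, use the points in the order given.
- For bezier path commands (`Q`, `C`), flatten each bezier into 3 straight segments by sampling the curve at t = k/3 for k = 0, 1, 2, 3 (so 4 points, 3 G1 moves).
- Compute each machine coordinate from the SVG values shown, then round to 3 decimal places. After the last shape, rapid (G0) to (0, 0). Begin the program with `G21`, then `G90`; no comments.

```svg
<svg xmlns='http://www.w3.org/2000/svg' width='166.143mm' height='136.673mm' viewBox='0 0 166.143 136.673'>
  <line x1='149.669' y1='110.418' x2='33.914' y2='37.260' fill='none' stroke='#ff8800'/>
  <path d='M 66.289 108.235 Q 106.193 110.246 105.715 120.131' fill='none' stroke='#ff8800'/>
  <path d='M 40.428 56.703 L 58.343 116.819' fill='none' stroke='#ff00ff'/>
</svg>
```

viewBox `0 0 166.143 136.673` with mm width/height → 1 unit = 1 mm. Flip: y_m = 136.673 − y_svg.

**Shape 1** — `<line>` line segment, stroke `#ff8800` → score (S466, F2364). Machine vertices: (149.669,26.255) → (33.914,99.413). Open path.

**Shape 2** — `<path>` quadratic bezier, stroke `#ff8800` → score (S466, F2364). Control points (SVG): P0=(66.289,108.235), P1=(106.193,110.246), P2=(105.715,120.131); sampled at t=k/3. Machine vertices: (66.289,28.438) → (88.405,26.222) → (101.547,22.257) → (105.715,16.542). Open path.

**Shape 3** — `<path>` line segment, stroke `#ff00ff` → cut (S802, F1079). Machine vertices: (40.428,79.970) → (58.343,19.854). Open path.

G21
G90
G0 X149.669 Y26.255
M3 S466
G01 X33.914 Y99.413 F2364
M5
G0 X66.289 Y28.438
M3 S466
G01 X88.405 Y26.222 F2364
G01 X101.547 Y22.257
G01 X105.715 Y16.542
M5
G0 X40.428 Y79.970
M3 S802
G01 X58.343 Y19.854 F1079
M5
G0 X0.000 Y0.000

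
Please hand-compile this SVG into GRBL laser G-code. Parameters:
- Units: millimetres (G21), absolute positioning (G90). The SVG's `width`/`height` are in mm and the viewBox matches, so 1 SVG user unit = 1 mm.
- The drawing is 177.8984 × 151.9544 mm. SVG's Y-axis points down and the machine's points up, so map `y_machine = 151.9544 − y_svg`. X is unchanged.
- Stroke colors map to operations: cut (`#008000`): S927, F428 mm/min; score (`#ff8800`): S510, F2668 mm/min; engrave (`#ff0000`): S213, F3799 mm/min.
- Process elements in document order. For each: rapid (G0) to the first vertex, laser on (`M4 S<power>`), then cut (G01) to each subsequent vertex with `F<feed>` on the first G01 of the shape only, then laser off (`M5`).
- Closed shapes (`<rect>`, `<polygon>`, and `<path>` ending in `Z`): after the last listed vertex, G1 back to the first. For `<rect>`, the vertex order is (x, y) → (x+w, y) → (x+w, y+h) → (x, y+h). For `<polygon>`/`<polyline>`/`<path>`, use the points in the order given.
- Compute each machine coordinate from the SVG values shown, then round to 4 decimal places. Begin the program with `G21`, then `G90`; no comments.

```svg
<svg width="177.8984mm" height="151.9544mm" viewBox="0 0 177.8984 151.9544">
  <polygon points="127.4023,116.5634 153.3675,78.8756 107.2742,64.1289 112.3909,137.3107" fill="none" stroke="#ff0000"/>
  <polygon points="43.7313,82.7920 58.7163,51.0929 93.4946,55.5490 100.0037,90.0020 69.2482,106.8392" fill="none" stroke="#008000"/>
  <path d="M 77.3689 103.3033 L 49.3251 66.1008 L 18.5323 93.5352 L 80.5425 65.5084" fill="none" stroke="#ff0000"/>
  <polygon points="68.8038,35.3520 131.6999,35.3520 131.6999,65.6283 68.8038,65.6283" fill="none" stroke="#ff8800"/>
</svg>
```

G21
G90
G0 X127.4023 Y35.3910
M4 S213
G01 X153.3675 Y73.0788 F3799
G01 X107.2742 Y87.8255
G01 X112.3909 Y14.6437
G01 X127.4023 Y35.3910
M5
G0 X43.7313 Y69.1624
M4 S927
G01 X58.7163 Y100.8615 F428
G01 X93.4946 Y96.4054
G01 X100.0037 Y61.9524
G01 X69.2482 Y45.1152
G01 X43.7313 Y69.1624
M5
G0 X77.3689 Y48.6511
M4 S213
G01 X49.3251 Y85.8536 F3799
G01 X18.5323 Y58.4192
G01 X80.5425 Y86.4460
M5
G0 X68.8038 Y116.6024
M4 S510
G01 X131.6999 Y116.6024 F2668
G01 X131.6999 Y86.3261
G01 X68.8038 Y86.3261
G01 X68.8038 Y116.6024
M5

Since the viewBox matches the mm dimensions, user units are millimetres directly. The only transform is the Y-flip y_m = 151.9544 − y_svg.

Shape 1 is a closed polygon drawn with `<polygon>`. Its stroke #ff0000 means engrave at S213, F3799. After flipping Y the toolpath is (127.4023,35.3910) → (153.3675,73.0788) → (107.2742,87.8255) → (112.3909,14.6437) → (127.4023,35.3910), returning to the start.

Shape 2 is a regular polygon drawn with `<polygon>`. Its stroke #008000 means cut at S927, F428. After flipping Y the toolpath is (43.7313,69.1624) → (58.7163,100.8615) → (93.4946,96.4054) → (100.0037,61.9524) → (69.2482,45.1152) → (43.7313,69.1624), returning to the start.

Shape 3 is a open polyline drawn with `<path>`. Its stroke #ff0000 means engrave at S213, F3799. After flipping Y the toolpath is (77.3689,48.6511) → (49.3251,85.8536) → (18.5323,58.4192) → (80.5425,86.4460).

Shape 4 is a rectangle drawn with `<polygon>`. Its stroke #ff8800 means score at S510, F2668. After flipping Y the toolpath is (68.8038,116.6024) → (131.6999,116.6024) → (131.6999,86.3261) → (68.8038,86.3261) → (68.8038,116.6024), returning to the start.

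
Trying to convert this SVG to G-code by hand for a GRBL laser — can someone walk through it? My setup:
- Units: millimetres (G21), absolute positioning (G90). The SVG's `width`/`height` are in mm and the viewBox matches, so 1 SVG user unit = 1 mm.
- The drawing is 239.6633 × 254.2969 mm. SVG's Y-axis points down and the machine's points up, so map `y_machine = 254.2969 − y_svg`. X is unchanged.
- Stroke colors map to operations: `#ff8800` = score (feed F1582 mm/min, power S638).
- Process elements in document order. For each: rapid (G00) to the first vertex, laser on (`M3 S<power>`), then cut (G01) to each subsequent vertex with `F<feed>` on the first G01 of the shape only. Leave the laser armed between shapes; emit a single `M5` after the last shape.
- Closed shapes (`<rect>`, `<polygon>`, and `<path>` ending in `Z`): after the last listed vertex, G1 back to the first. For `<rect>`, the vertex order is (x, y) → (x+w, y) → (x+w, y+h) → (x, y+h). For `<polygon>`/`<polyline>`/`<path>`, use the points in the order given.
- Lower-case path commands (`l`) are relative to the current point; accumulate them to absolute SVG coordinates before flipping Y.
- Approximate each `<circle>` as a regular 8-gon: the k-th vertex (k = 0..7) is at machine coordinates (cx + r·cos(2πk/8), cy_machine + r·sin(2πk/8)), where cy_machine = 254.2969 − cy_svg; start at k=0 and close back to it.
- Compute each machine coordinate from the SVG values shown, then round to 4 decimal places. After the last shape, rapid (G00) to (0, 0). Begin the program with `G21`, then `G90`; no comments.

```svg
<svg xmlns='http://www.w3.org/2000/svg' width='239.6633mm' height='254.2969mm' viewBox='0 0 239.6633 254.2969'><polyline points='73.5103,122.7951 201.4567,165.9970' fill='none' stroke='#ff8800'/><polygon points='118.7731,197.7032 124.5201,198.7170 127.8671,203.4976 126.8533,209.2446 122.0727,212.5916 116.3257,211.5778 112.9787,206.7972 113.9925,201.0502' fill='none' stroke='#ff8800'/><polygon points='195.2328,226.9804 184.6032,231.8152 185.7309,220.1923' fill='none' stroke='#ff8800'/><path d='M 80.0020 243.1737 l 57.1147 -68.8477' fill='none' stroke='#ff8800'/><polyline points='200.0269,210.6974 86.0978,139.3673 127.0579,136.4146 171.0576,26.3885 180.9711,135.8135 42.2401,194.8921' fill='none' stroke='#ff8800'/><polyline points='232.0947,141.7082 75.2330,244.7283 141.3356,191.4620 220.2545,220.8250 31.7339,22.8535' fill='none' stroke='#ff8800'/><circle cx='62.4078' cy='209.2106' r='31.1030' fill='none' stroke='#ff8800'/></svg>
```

1 u = 1 mm; y_m = 254.2969 − y.

[1] `<polyline>` line segment, #ff8800→score S638 F1582: (73.5103,131.5018) → (201.4567,88.2999)

[2] `<polygon>` regular polygon, #ff8800→score S638 F1582: (118.7731,56.5937) → (124.5201,55.5799) → (127.8671,50.7993) → (126.8533,45.0523) → (122.0727,41.7053) → (116.3257,42.7191) → (112.9787,47.4997) → (113.9925,53.2467) → (118.7731,56.5937) (closed)

[3] `<polygon>` regular polygon, #ff8800→score S638 F1582: (195.2328,27.3165) → (184.6032,22.4817) → (185.7309,34.1046) → (195.2328,27.3165) (closed)

[4] `<path>` line segment, #ff8800→score S638 F1582: (80.0020,11.1232) → (137.1167,79.9709)

[5] `<polyline>` open polyline, #ff8800→score S638 F1582: (200.0269,43.5995) → (86.0978,114.9296) → (127.0579,117.8823) → (171.0576,227.9084) → (180.9711,118.4834) → (42.2401,59.4048)

[6] `<polyline>` open polyline, #ff8800→score S638 F1582: (232.0947,112.5887) → (75.2330,9.5686) → (141.3356,62.8349) → (220.2545,33.4719) → (31.7339,231.4434)

[7] `<circle>` circle, #ff8800→score S638 F1582: (93.5108,45.0863) → (84.4009,67.0794) → (62.4078,76.1893) → (40.4147,67.0794) → (31.3048,45.0863) → (40.4147,23.0932) → (62.4078,13.9833) → (84.4009,23.0932) → (93.5108,45.0863) (closed)

G21
G90
G00 X73.5103 Y131.5018
M3 S638
G01 X201.4567 Y88.2999 F1582
G00 X118.7731 Y56.5937
M3 S638
G01 X124.5201 Y55.5799 F1582
G01 X127.8671 Y50.7993
G01 X126.8533 Y45.0523
G01 X122.0727 Y41.7053
G01 X116.3257 Y42.7191
G01 X112.9787 Y47.4997
G01 X113.9925 Y53.2467
G01 X118.7731 Y56.5937
G00 X195.2328 Y27.3165
M3 S638
G01 X184.6032 Y22.4817 F1582
G01 X185.7309 Y34.1046
G01 X195.2328 Y27.3165
G00 X80.0020 Y11.1232
M3 S638
G01 X137.1167 Y79.9709 F1582
G00 X200.0269 Y43.5995
M3 S638
G01 X86.0978 Y114.9296 F1582
G01 X127.0579 Y117.8823
G01 X171.0576 Y227.9084
G01 X180.9711 Y118.4834
G01 X42.2401 Y59.4048
G00 X232.0947 Y112.5887
M3 S638
G01 X75.2330 Y9.5686 F1582
G01 X141.3356 Y62.8349
G01 X220.2545 Y33.4719
G01 X31.7339 Y231.4434
G00 X93.5108 Y45.0863
M3 S638
G01 X84.4009 Y67.0794 F1582
G01 X62.4078 Y76.1893
G01 X40.4147 Y67.0794
G01 X31.3048 Y45.0863
G01 X40.4147 Y23.0932
G01 X62.4078 Y13.9833
G01 X84.4009 Y23.0932
G01 X93.5108 Y45.0863
M5
G00 X0.0000 Y0.0000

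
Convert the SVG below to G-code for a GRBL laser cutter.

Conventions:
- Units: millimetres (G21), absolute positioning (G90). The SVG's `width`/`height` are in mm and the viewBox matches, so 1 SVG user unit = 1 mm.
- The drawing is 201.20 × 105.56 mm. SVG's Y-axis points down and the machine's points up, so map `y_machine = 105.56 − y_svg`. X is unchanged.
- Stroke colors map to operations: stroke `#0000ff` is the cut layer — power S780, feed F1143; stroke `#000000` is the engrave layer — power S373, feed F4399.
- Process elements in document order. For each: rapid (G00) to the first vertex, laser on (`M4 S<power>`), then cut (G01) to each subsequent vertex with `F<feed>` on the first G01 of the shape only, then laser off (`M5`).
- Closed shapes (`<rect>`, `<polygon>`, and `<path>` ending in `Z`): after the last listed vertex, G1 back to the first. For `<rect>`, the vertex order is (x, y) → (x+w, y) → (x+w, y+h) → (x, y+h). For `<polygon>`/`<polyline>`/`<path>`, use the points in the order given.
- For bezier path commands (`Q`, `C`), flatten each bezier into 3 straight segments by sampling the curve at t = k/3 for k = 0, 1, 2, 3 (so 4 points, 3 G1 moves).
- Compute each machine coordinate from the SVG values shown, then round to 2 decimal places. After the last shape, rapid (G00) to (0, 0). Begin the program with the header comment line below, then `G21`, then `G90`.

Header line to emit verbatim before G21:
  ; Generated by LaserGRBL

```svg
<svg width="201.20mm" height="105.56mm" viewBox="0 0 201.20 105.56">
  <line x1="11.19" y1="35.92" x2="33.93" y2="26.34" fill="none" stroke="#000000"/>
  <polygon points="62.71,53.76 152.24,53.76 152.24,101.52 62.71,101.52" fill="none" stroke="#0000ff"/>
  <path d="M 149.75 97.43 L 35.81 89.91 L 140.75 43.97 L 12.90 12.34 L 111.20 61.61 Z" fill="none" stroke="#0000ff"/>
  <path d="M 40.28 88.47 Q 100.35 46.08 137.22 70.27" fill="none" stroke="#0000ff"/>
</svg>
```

Since the viewBox matches the mm dimensions, user units are millimetres directly. The only transform is the Y-flip y_m = 105.56 − y_svg.

Shape 1 is a line segment drawn with `<line>`. Its stroke #000000 means engrave at S373, F4399. After flipping Y the toolpath is (11.19,69.64) → (33.93,79.22).

Shape 2 is a rectangle drawn with `<polygon>`. Its stroke #0000ff means cut at S780, F1143. After flipping Y the toolpath is (62.71,51.80) → (152.24,51.80) → (152.24,4.04) → (62.71,4.04) → (62.71,51.80), returning to the start.

Shape 3 is a closed polygon drawn with `<path>`. Its stroke #0000ff means cut at S780, F1143. After flipping Y the toolpath is (149.75,8.13) → (35.81,15.65) → (140.75,61.59) → (12.90,93.22) → (111.20,43.95) → (149.75,8.13), returning to the start.

Shape 4 is a quadratic bezier drawn with `<path>`. Its stroke #0000ff means cut at S780, F1143. After flipping Y the toolpath is (40.28,17.09) → (77.75,37.95) → (110.06,44.02) → (137.22,35.29).

; Generated by LaserGRBL
G21
G90
G00 X11.19 Y69.64
M4 S373
G01 X33.93 Y79.22 F4399
M5
G00 X62.71 Y51.80
M4 S780
G01 X152.24 Y51.80 F1143
G01 X152.24 Y4.04
G01 X62.71 Y4.04
G01 X62.71 Y51.80
M5
G00 X149.75 Y8.13
M4 S780
G01 X35.81 Y15.65 F1143
G01 X140.75 Y61.59
G01 X12.90 Y93.22
G01 X111.20 Y43.95
G01 X149.75 Y8.13
M5
G00 X40.28 Y17.09
M4 S780
G01 X77.75 Y37.95 F1143
G01 X110.06 Y44.02
G01 X137.22 Y35.29
M5
G00 X0.00 Y0.00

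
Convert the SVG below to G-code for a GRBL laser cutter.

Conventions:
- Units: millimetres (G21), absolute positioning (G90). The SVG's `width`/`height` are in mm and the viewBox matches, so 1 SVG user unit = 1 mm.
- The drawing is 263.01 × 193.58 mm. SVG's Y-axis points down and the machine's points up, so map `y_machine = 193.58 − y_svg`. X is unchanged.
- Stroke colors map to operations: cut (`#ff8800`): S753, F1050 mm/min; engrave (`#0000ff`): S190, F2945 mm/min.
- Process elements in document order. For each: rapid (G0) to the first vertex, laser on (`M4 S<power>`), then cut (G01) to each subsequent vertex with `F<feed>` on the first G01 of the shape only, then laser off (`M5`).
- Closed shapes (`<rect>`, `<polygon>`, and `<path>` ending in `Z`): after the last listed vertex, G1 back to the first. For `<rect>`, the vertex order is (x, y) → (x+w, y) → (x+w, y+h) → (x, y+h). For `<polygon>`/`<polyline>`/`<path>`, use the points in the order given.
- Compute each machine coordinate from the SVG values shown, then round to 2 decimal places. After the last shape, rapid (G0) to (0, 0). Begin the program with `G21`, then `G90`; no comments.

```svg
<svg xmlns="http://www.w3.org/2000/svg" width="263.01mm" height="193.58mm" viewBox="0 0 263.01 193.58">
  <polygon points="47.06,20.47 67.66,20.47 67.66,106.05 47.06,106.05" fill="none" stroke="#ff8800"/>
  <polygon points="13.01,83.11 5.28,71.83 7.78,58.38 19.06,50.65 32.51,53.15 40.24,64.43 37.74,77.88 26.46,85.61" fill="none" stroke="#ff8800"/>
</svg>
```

G21
G90
G0 X47.06 Y173.11
M4 S753
G01 X67.66 Y173.11 F1050
G01 X67.66 Y87.53
G01 X47.06 Y87.53
G01 X47.06 Y173.11
M5
G0 X13.01 Y110.47
M4 S753
G01 X5.28 Y121.75 F1050
G01 X7.78 Y135.20
G01 X19.06 Y142.93
G01 X32.51 Y140.43
G01 X40.24 Y129.15
G01 X37.74 Y115.70
G01 X26.46 Y107.97
G01 X13.01 Y110.47
M5
G0 X0.00 Y0.00

1 u = 1 mm; y_m = 193.58 − y.

[1] `<polygon>` rectangle, #ff8800→cut S753 F1050: (47.06,173.11) → (67.66,173.11) → (67.66,87.53) → (47.06,87.53) → (47.06,173.11) (closed)

[2] `<polygon>` regular polygon, #ff8800→cut S753 F1050: (13.01,110.47) → (5.28,121.75) → (7.78,135.20) → (19.06,142.93) → (32.51,140.43) → (40.24,129.15) → (37.74,115.70) → (26.46,107.97) → (13.01,110.47) (closed)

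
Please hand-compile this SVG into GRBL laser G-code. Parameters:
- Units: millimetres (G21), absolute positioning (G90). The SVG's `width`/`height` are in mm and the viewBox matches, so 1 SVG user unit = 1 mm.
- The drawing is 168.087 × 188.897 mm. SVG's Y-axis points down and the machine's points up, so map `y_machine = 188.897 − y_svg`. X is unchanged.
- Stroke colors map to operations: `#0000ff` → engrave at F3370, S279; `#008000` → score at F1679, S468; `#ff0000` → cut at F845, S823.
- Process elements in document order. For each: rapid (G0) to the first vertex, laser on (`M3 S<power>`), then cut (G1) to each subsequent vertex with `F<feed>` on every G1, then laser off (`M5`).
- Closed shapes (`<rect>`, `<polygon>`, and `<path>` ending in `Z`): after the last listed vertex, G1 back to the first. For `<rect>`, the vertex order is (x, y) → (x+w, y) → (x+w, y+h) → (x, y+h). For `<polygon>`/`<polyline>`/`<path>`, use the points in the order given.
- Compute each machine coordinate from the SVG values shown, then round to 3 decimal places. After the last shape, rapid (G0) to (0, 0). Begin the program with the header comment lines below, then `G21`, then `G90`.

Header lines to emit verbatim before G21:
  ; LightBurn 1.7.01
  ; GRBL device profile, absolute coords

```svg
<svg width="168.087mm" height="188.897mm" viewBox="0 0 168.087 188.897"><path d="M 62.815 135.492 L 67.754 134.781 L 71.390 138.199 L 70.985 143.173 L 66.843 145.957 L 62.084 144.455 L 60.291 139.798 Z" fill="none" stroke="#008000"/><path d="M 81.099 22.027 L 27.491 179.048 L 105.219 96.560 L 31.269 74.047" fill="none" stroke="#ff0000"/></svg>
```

1 u = 1 mm; y_m = 188.897 − y.

[1] `<path>` regular polygon, #008000→score S468 F1679: (62.815,53.405) → (67.754,54.116) → (71.390,50.698) → (70.985,45.724) → (66.843,42.940) → (62.084,44.442) → (60.291,49.099) → (62.815,53.405) (closed)

[2] `<path>` open polyline, #ff0000→cut S823 F845: (81.099,166.870) → (27.491,9.849) → (105.219,92.337) → (31.269,114.850)

; LightBurn 1.7.01
; GRBL device profile, absolute coords
G21
G90
G0 X62.815 Y53.405
M3 S468
G1 X67.754 Y54.116 F1679
G1 X71.390 Y50.698 F1679
G1 X70.985 Y45.724 F1679
G1 X66.843 Y42.940 F1679
G1 X62.084 Y44.442 F1679
G1 X60.291 Y49.099 F1679
G1 X62.815 Y53.405 F1679
M5
G0 X81.099 Y166.870
M3 S823
G1 X27.491 Y9.849 F845
G1 X105.219 Y92.337 F845
G1 X31.269 Y114.850 F845
M5
G0 X0.000 Y0.000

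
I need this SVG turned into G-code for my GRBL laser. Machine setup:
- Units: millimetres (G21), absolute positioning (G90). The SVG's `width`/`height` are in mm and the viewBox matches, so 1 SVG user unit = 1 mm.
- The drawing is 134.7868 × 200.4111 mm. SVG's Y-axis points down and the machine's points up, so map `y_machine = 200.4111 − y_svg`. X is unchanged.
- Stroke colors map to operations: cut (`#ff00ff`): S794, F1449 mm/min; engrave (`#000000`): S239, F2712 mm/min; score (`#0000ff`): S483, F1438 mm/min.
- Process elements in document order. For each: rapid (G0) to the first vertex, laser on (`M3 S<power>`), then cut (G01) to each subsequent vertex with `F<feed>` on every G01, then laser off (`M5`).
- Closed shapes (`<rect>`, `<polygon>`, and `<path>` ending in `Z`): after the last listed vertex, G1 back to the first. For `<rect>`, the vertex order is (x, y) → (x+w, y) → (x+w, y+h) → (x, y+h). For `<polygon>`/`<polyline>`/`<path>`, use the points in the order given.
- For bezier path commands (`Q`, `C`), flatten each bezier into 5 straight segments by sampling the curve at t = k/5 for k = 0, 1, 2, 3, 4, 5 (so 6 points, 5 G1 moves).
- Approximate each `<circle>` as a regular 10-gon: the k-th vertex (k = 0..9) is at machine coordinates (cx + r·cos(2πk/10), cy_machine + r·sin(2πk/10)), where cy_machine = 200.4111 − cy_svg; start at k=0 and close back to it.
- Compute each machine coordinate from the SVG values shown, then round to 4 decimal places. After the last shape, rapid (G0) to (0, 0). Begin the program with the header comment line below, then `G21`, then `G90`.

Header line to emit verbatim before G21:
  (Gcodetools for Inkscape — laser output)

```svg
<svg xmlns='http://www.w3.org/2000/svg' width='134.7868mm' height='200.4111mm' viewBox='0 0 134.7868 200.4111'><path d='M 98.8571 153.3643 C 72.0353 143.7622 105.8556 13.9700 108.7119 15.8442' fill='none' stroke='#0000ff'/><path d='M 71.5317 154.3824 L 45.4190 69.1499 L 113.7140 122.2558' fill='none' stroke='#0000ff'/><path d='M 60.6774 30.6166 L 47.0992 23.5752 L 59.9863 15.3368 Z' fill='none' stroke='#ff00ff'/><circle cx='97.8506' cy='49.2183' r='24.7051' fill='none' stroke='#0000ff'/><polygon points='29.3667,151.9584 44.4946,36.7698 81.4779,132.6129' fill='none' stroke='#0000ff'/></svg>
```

(Gcodetools for Inkscape — laser output)
G21
G90
G0 X98.8571 Y47.0468
M3 S483
G01 X89.3082 Y65.2160 F1438
G01 X89.9164 Y100.1418 F1438
G01 X96.2844 Y139.7349 F1438
G01 X104.0153 Y171.9063 F1438
G01 X108.7119 Y184.5669 F1438
M5
G0 X71.5317 Y46.0287
M3 S483
G01 X45.4190 Y131.2612 F1438
G01 X113.7140 Y78.1553 F1438
M5
G0 X60.6774 Y169.7945
M3 S794
G01 X47.0992 Y176.8359 F1449
G01 X59.9863 Y185.0743 F1449
G01 X60.6774 Y169.7945 F1449
M5
G0 X122.5557 Y151.1928
M3 S483
G01 X117.8374 Y165.7141 F1438
G01 X105.4849 Y174.6887 F1438
G01 X90.2163 Y174.6887 F1438
G01 X77.8638 Y165.7141 F1438
G01 X73.1455 Y151.1928 F1438
G01 X77.8638 Y136.6715 F1438
G01 X90.2163 Y127.6969 F1438
G01 X105.4849 Y127.6969 F1438
G01 X117.8374 Y136.6715 F1438
G01 X122.5557 Y151.1928 F1438
M5
G0 X29.3667 Y48.4527
M3 S483
G01 X44.4946 Y163.6413 F1438
G01 X81.4779 Y67.7982 F1438
G01 X29.3667 Y48.4527 F1438
M5
G0 X0.0000 Y0.0000

viewBox `0 0 134.7868 200.4111` with mm width/height → 1 unit = 1 mm. Flip: y_m = 200.4111 − y_svg.

**Shape 1** — `<path>` cubic bezier, stroke `#0000ff` → score (S483, F1438). Control points (SVG): P0=(98.8571,153.3643), P1=(72.0353,143.7622), P2=(105.8556,13.9700), P3=(108.7119,15.8442); sampled at t=k/5. Machine vertices: (98.8571,47.0468) → (89.3082,65.2160) → (89.9164,100.1418) → (96.2844,139.7349) → (104.0153,171.9063) → (108.7119,184.5669). Open path.

**Shape 2** — `<path>` open polyline, stroke `#0000ff` → score (S483, F1438). Machine vertices: (71.5317,46.0287) → (45.4190,131.2612) → (113.7140,78.1553). Open path.

**Shape 3** — `<path>` regular polygon, stroke `#ff00ff` → cut (S794, F1449). Machine vertices: (60.6774,169.7945) → (47.0992,176.8359) → (59.9863,185.0743) → (60.6774,169.7945). Closed: final G1 returns to the first vertex.

**Shape 4** — `<circle>` circle, stroke `#0000ff` → score (S483, F1438). Machine vertices: (122.5557,151.1928) → (117.8374,165.7141) → (105.4849,174.6887) → (90.2163,174.6887) → (77.8638,165.7141) → (73.1455,151.1928) → (77.8638,136.6715) → (90.2163,127.6969) → (105.4849,127.6969) → (117.8374,136.6715) → (122.5557,151.1928). Closed: final G1 returns to the first vertex.

**Shape 5** — `<polygon>` closed polygon, stroke `#0000ff` → score (S483, F1438). Machine vertices: (29.3667,48.4527) → (44.4946,163.6413) → (81.4779,67.7982) → (29.3667,48.4527). Closed: final G1 returns to the first vertex.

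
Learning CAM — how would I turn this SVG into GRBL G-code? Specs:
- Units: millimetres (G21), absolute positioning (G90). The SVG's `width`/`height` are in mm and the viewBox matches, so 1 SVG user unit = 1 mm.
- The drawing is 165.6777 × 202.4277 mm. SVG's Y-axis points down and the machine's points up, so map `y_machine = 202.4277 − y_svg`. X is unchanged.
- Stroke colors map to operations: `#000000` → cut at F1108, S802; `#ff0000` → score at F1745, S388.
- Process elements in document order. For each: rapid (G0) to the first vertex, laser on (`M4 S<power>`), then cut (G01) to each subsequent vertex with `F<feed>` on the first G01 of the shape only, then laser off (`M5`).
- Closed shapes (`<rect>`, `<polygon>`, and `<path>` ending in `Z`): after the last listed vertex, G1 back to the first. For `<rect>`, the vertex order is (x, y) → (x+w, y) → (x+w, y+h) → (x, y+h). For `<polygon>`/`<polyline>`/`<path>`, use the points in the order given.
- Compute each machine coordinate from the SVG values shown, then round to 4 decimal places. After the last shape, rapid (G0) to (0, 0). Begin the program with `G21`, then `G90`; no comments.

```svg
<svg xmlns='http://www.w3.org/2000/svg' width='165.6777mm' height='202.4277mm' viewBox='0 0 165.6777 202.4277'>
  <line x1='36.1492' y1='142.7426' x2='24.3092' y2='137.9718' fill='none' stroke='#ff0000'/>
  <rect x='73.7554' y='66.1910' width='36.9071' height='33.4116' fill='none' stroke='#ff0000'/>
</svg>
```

G21
G90
G0 X36.1492 Y59.6851
M4 S388
G01 X24.3092 Y64.4559 F1745
M5
G0 X73.7554 Y136.2367
M4 S388
G01 X110.6625 Y136.2367 F1745
G01 X110.6625 Y102.8251
G01 X73.7554 Y102.8251
G01 X73.7554 Y136.2367
M5
G0 X0.0000 Y0.0000

viewBox `0 0 165.6777 202.4277` with mm width/height → 1 unit = 1 mm. Flip: y_m = 202.4277 − y_svg.

**Shape 1** — `<line>` line segment, stroke `#ff0000` → score (S388, F1745). Machine vertices: (36.1492,59.6851) → (24.3092,64.4559). Open path.

**Shape 2** — `<rect>` rectangle, stroke `#ff0000` → score (S388, F1745). Machine vertices: (73.7554,136.2367) → (110.6625,136.2367) → (110.6625,102.8251) → (73.7554,102.8251) → (73.7554,136.2367). Closed: final G1 returns to the first vertex.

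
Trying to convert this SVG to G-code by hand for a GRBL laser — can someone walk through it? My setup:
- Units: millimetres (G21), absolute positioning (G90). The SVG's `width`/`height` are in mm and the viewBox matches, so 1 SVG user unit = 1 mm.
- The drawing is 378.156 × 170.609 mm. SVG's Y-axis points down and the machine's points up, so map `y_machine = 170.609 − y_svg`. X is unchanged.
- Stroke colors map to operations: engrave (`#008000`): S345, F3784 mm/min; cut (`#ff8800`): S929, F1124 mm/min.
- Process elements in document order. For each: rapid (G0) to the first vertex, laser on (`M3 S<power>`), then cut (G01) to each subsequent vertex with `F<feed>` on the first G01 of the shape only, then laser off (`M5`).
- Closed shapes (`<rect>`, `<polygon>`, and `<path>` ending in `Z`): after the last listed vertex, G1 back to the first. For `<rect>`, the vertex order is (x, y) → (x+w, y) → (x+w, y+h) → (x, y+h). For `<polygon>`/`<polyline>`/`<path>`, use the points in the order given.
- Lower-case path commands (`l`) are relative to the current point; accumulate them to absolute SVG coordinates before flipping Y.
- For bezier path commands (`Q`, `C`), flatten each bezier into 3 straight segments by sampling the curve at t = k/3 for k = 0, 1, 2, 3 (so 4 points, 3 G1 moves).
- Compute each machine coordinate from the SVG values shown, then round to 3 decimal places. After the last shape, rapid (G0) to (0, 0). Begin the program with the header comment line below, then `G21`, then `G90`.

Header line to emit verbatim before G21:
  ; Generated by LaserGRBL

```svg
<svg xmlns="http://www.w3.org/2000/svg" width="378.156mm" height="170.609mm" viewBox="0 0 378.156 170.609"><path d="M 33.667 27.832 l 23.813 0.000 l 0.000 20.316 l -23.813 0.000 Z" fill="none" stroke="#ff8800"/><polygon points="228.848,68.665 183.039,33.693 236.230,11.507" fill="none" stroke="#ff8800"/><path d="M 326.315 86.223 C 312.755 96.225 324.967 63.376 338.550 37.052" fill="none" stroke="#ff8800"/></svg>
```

1 u = 1 mm; y_m = 170.609 − y.

[1] `<path>` rectangle, #ff8800→cut S929 F1124: (33.667,142.777) → (57.480,142.777) → (57.480,122.461) → (33.667,122.461) → (33.667,142.777) (closed)

[2] `<polygon>` regular polygon, #ff8800→cut S929 F1124: (228.848,101.944) → (183.039,136.916) → (236.230,159.102) → (228.848,101.944) (closed)

[3] `<path>` cubic bezier, #ff8800→cut S929 F1124: (326.315,84.386) → (320.442,86.839) → (326.328,106.887) → (338.550,133.557)

; Generated by LaserGRBL
G21
G90
G0 X33.667 Y142.777
M3 S929
G01 X57.480 Y142.777 F1124
G01 X57.480 Y122.461
G01 X33.667 Y122.461
G01 X33.667 Y142.777
M5
G0 X228.848 Y101.944
M3 S929
G01 X183.039 Y136.916 F1124
G01 X236.230 Y159.102
G01 X228.848 Y101.944
M5
G0 X326.315 Y84.386
M3 S929
G01 X320.442 Y86.839 F1124
G01 X326.328 Y106.887
G01 X338.550 Y133.557
M5
G0 X0.000 Y0.000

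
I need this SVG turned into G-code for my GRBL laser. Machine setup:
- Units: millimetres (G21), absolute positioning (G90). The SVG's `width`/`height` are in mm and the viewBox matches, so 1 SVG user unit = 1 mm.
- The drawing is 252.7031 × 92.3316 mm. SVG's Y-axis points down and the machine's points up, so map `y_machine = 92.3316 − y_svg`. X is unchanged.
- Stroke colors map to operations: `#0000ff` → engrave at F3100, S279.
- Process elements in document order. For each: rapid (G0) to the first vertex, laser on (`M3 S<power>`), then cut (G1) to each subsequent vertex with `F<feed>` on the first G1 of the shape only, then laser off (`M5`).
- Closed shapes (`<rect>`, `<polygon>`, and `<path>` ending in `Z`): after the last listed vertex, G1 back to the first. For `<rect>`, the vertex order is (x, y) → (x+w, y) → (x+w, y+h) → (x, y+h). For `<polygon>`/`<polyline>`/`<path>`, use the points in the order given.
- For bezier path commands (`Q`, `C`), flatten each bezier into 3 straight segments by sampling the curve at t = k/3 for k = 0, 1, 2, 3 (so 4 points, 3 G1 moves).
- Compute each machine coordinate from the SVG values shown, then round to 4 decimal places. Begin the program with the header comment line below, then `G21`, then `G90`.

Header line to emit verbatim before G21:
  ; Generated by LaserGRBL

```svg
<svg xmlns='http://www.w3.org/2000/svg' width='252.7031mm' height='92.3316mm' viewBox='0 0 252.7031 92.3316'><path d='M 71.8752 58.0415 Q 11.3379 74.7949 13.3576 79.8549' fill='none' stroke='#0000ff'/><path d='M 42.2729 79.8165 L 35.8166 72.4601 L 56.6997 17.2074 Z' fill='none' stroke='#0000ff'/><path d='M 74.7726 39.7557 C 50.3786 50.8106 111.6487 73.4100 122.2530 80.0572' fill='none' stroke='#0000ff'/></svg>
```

; Generated by LaserGRBL
G21
G90
G0 X71.8752 Y34.2901
M3 S279
G1 X38.4678 Y24.4204 F3100
G1 X18.9619 Y17.1493
G1 X13.3576 Y12.4767
M5
G0 X42.2729 Y12.5151
M3 S279
G1 X35.8166 Y19.8715 F3100
G1 X56.6997 Y75.1242
G1 X42.2729 Y12.5151
M5
G0 X74.7726 Y52.5759
M3 S279
G1 X73.8840 Y38.6912 F3100
G1 X99.8094 Y23.2206
G1 X122.2530 Y12.2744
M5

viewBox `0 0 252.7031 92.3316` with mm width/height → 1 unit = 1 mm. Flip: y_m = 92.3316 − y_svg.

**Shape 1** — `<path>` quadratic bezier, stroke `#0000ff` → engrave (S279, F3100). Control points (SVG): P0=(71.8752,58.0415), P1=(11.3379,74.7949), P2=(13.3576,79.8549); sampled at t=k/3. Machine vertices: (71.8752,34.2901) → (38.4678,24.4204) → (18.9619,17.1493) → (13.3576,12.4767). Open path.

**Shape 2** — `<path>` closed polygon, stroke `#0000ff` → engrave (S279, F3100). Machine vertices: (42.2729,12.5151) → (35.8166,19.8715) → (56.6997,75.1242) → (42.2729,12.5151). Closed: final G1 returns to the first vertex.

**Shape 3** — `<path>` cubic bezier, stroke `#0000ff` → engrave (S279, F3100). Control points (SVG): P0=(74.7726,39.7557), P1=(50.3786,50.8106), P2=(111.6487,73.4100), P3=(122.2530,80.0572); sampled at t=k/3. Machine vertices: (74.7726,52.5759) → (73.8840,38.6912) → (99.8094,23.2206) → (122.2530,12.2744). Open path.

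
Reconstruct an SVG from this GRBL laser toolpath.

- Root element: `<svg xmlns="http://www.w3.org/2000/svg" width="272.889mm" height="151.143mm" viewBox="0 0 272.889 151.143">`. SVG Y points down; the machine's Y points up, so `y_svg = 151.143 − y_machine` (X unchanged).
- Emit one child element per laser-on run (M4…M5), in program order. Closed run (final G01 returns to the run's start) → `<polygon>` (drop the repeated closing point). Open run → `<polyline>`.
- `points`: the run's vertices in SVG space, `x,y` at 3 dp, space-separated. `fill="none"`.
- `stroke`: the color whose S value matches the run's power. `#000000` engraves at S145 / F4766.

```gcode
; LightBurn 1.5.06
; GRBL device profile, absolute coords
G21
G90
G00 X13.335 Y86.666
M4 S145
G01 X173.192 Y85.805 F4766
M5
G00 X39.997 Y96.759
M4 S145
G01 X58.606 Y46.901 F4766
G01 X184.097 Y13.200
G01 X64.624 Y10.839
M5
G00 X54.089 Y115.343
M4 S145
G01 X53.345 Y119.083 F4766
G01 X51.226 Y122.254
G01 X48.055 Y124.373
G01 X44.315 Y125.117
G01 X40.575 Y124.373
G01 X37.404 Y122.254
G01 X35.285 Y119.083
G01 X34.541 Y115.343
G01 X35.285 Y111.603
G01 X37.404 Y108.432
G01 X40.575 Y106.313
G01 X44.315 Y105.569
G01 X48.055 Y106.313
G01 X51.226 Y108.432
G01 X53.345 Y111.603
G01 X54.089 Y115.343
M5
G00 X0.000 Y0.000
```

<svg xmlns="http://www.w3.org/2000/svg" width="272.889mm" height="151.143mm" viewBox="0 0 272.889 151.143">
  <polyline points="13.335,64.477 173.192,65.338" fill="none" stroke="#000000"/>
  <polyline points="39.997,54.384 58.606,104.242 184.097,137.943 64.624,140.304" fill="none" stroke="#000000"/>
  <polygon points="54.089,35.800 53.345,32.060 51.226,28.889 48.055,26.770 44.315,26.026 40.575,26.770 37.404,28.889 35.285,32.060 34.541,35.800 35.285,39.540 37.404,42.711 40.575,44.830 44.315,45.574 48.055,44.830 51.226,42.711 53.345,39.540" fill="none" stroke="#000000"/>
</svg>

y_svg = 151.143 − y_m. Every run uses S145, so all elements get stroke `#000000` (engrave).

[1] open run; points: 13.335,64.477 173.192,65.338

[2] open run; points: 39.997,54.384 58.606,104.242 184.097,137.943 64.624,140.304

[3] closed run; points: 54.089,35.800 53.345,32.060 51.226,28.889 48.055,26.770 44.315,26.026 40.575,26.770 37.404,28.889 35.285,32.060 34.541,35.800 35.285,39.540 37.404,42.711 40.575,44.830 44.315,45.574 48.055,44.830 51.226,42.711 53.345,39.540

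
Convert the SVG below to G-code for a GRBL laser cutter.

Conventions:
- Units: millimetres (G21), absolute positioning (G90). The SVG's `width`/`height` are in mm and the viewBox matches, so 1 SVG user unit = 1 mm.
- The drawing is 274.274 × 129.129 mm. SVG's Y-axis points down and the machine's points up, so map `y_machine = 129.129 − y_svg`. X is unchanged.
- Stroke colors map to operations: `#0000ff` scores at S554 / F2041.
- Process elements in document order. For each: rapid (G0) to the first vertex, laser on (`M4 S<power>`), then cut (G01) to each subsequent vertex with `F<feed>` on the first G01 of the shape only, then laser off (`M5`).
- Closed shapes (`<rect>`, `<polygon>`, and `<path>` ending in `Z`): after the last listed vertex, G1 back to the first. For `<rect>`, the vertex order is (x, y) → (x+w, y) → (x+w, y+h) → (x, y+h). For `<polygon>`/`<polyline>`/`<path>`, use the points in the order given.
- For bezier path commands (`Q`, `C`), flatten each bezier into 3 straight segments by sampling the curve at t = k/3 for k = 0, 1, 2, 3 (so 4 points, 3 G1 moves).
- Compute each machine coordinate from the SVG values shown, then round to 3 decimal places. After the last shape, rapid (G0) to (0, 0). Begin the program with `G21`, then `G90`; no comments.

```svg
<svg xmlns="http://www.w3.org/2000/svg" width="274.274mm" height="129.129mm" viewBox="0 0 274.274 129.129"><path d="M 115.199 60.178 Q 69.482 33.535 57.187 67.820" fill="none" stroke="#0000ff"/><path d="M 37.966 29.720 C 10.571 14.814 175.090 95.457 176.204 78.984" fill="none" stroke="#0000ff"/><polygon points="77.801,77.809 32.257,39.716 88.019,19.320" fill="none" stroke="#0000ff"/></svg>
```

viewBox `0 0 274.274 129.129` with mm width/height → 1 unit = 1 mm. Flip: y_m = 129.129 − y_svg.

**Shape 1** — `<path>` quadratic bezier, stroke `#0000ff` → score (S554, F2041). Control points (SVG): P0=(115.199,60.178), P1=(69.482,33.535), P2=(57.187,67.820); sampled at t=k/3. Machine vertices: (115.199,68.951) → (88.435,79.943) → (69.097,77.396) → (57.187,61.309). Open path.

**Shape 2** — `<path>` cubic bezier, stroke `#0000ff` → score (S554, F2041). Control points (SVG): P0=(37.966,29.720), P1=(10.571,14.814), P2=(175.090,95.457), P3=(176.204,78.984); sampled at t=k/3. Machine vertices: (37.966,99.409) → (61.382,89.601) → (133.782,58.908) → (176.204,50.145). Open path.

**Shape 3** — `<polygon>` regular polygon, stroke `#0000ff` → score (S554, F2041). Machine vertices: (77.801,51.320) → (32.257,89.413) → (88.019,109.809) → (77.801,51.320). Closed: final G1 returns to the first vertex.

G21
G90
G0 X115.199 Y68.951
M4 S554
G01 X88.435 Y79.943 F2041
G01 X69.097 Y77.396
G01 X57.187 Y61.309
M5
G0 X37.966 Y99.409
M4 S554
G01 X61.382 Y89.601 F2041
G01 X133.782 Y58.908
G01 X176.204 Y50.145
M5
G0 X77.801 Y51.320
M4 S554
G01 X32.257 Y89.413 F2041
G01 X88.019 Y109.809
G01 X77.801 Y51.320
M5
G0 X0.000 Y0.000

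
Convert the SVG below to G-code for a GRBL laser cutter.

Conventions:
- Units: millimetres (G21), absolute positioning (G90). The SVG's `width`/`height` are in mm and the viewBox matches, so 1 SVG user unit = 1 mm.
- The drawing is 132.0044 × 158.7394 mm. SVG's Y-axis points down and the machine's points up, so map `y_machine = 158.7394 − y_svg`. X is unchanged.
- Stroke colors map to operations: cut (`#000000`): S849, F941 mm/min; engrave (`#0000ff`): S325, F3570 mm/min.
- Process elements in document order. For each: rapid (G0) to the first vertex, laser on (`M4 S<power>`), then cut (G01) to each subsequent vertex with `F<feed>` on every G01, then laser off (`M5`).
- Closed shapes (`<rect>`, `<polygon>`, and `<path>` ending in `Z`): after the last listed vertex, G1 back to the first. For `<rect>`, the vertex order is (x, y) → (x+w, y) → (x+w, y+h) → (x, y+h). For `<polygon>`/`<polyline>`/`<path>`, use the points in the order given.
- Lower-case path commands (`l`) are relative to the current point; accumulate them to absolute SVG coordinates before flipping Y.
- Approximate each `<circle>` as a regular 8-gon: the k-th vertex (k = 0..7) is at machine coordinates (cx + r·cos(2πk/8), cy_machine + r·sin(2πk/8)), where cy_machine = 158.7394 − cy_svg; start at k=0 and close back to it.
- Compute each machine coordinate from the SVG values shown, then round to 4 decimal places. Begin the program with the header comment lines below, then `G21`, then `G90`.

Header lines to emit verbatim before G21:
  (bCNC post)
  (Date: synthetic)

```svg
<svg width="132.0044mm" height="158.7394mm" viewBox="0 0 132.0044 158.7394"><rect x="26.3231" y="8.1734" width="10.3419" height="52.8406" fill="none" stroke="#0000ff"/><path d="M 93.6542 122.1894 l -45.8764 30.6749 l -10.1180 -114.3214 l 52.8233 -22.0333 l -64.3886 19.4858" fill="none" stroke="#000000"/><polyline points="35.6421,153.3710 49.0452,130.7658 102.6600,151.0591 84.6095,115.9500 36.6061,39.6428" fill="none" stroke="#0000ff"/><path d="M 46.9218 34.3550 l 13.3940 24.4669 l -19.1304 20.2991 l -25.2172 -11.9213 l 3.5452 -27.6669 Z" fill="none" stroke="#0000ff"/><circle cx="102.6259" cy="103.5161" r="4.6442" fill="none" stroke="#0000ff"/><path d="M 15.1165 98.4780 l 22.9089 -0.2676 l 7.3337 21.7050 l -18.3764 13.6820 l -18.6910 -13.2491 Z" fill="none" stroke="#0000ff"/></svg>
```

(bCNC post)
(Date: synthetic)
G21
G90
G0 X26.3231 Y150.5660
M4 S325
G01 X36.6650 Y150.5660 F3570
G01 X36.6650 Y97.7254 F3570
G01 X26.3231 Y97.7254 F3570
G01 X26.3231 Y150.5660 F3570
M5
G0 X93.6542 Y36.5500
M4 S849
G01 X47.7778 Y5.8751 F941
G01 X37.6598 Y120.1965 F941
G01 X90.4831 Y142.2298 F941
G01 X26.0945 Y122.7440 F941
M5
G0 X35.6421 Y5.3684
M4 S325
G01 X49.0452 Y27.9736 F3570
G01 X102.6600 Y7.6803 F3570
G01 X84.6095 Y42.7894 F3570
G01 X36.6061 Y119.0966 F3570
M5
G0 X46.9218 Y124.3844
M4 S325
G01 X60.3158 Y99.9175 F3570
G01 X41.1854 Y79.6184 F3570
G01 X15.9682 Y91.5397 F3570
G01 X19.5134 Y119.2066 F3570
G01 X46.9218 Y124.3844 F3570
M5
G0 X107.2701 Y55.2233
M4 S325
G01 X105.9098 Y58.5072 F3570
G01 X102.6259 Y59.8675 F3570
G01 X99.3420 Y58.5072 F3570
G01 X97.9817 Y55.2233 F3570
G01 X99.3420 Y51.9394 F3570
G01 X102.6259 Y50.5791 F3570
G01 X105.9098 Y51.9394 F3570
G01 X107.2701 Y55.2233 F3570
M5
G0 X15.1165 Y60.2614
M4 S325
G01 X38.0254 Y60.5290 F3570
G01 X45.3591 Y38.8240 F3570
G01 X26.9827 Y25.1420 F3570
G01 X8.2917 Y38.3911 F3570
G01 X15.1165 Y60.2614 F3570
M5

Since the viewBox matches the mm dimensions, user units are millimetres directly. The only transform is the Y-flip y_m = 158.7394 − y_svg.

Shape 1 is a rectangle drawn with `<rect>`. Its stroke #0000ff means engrave at S325, F3570. After flipping Y the toolpath is (26.3231,150.5660) → (36.6650,150.5660) → (36.6650,97.7254) → (26.3231,97.7254) → (26.3231,150.5660), returning to the start.

Shape 2 is a open polyline drawn with `<path>`. Its stroke #000000 means cut at S849, F941. After flipping Y the toolpath is (93.6542,36.5500) → (47.7778,5.8751) → (37.6598,120.1965) → (90.4831,142.2298) → (26.0945,122.7440).

Shape 3 is a open polyline drawn with `<polyline>`. Its stroke #0000ff means engrave at S325, F3570. After flipping Y the toolpath is (35.6421,5.3684) → (49.0452,27.9736) → (102.6600,7.6803) → (84.6095,42.7894) → (36.6061,119.0966).

Shape 4 is a regular polygon drawn with `<path>`. Its stroke #0000ff means engrave at S325, F3570. After flipping Y the toolpath is (46.9218,124.3844) → (60.3158,99.9175) → (41.1854,79.6184) → (15.9682,91.5397) → (19.5134,119.2066) → (46.9218,124.3844), returning to the start.

Shape 5 is a circle drawn with `<circle>`. Its stroke #0000ff means engrave at S325, F3570. After flipping Y the toolpath is (107.2701,55.2233) → (105.9098,58.5072) → (102.6259,59.8675) → (99.3420,58.5072) → (97.9817,55.2233) → (99.3420,51.9394) → (102.6259,50.5791) → (105.9098,51.9394) → (107.2701,55.2233), returning to the start.

Shape 6 is a regular polygon drawn with `<path>`. Its stroke #0000ff means engrave at S325, F3570. After flipping Y the toolpath is (15.1165,60.2614) → (38.0254,60.5290) → (45.3591,38.8240) → (26.9827,25.1420) → (8.2917,38.3911) → (15.1165,60.2614), returning to the start.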